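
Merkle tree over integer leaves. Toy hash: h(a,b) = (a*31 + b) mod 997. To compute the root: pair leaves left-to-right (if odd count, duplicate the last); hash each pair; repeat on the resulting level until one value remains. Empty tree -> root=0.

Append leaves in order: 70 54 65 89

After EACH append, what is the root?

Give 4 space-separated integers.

After append 70 (leaves=[70]):
  L0: [70]
  root=70
After append 54 (leaves=[70, 54]):
  L0: [70, 54]
  L1: h(70,54)=(70*31+54)%997=230 -> [230]
  root=230
After append 65 (leaves=[70, 54, 65]):
  L0: [70, 54, 65]
  L1: h(70,54)=(70*31+54)%997=230 h(65,65)=(65*31+65)%997=86 -> [230, 86]
  L2: h(230,86)=(230*31+86)%997=237 -> [237]
  root=237
After append 89 (leaves=[70, 54, 65, 89]):
  L0: [70, 54, 65, 89]
  L1: h(70,54)=(70*31+54)%997=230 h(65,89)=(65*31+89)%997=110 -> [230, 110]
  L2: h(230,110)=(230*31+110)%997=261 -> [261]
  root=261

Answer: 70 230 237 261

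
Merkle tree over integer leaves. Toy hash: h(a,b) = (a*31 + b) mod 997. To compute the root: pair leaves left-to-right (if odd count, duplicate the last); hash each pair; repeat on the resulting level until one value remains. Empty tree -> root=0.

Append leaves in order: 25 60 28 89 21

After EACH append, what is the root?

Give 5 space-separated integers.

After append 25 (leaves=[25]):
  L0: [25]
  root=25
After append 60 (leaves=[25, 60]):
  L0: [25, 60]
  L1: h(25,60)=(25*31+60)%997=835 -> [835]
  root=835
After append 28 (leaves=[25, 60, 28]):
  L0: [25, 60, 28]
  L1: h(25,60)=(25*31+60)%997=835 h(28,28)=(28*31+28)%997=896 -> [835, 896]
  L2: h(835,896)=(835*31+896)%997=859 -> [859]
  root=859
After append 89 (leaves=[25, 60, 28, 89]):
  L0: [25, 60, 28, 89]
  L1: h(25,60)=(25*31+60)%997=835 h(28,89)=(28*31+89)%997=957 -> [835, 957]
  L2: h(835,957)=(835*31+957)%997=920 -> [920]
  root=920
After append 21 (leaves=[25, 60, 28, 89, 21]):
  L0: [25, 60, 28, 89, 21]
  L1: h(25,60)=(25*31+60)%997=835 h(28,89)=(28*31+89)%997=957 h(21,21)=(21*31+21)%997=672 -> [835, 957, 672]
  L2: h(835,957)=(835*31+957)%997=920 h(672,672)=(672*31+672)%997=567 -> [920, 567]
  L3: h(920,567)=(920*31+567)%997=174 -> [174]
  root=174

Answer: 25 835 859 920 174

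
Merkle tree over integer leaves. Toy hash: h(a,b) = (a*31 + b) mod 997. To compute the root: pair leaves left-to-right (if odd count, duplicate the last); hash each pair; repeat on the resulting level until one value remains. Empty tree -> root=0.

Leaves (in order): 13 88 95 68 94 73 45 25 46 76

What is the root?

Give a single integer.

Answer: 572

Derivation:
L0: [13, 88, 95, 68, 94, 73, 45, 25, 46, 76]
L1: h(13,88)=(13*31+88)%997=491 h(95,68)=(95*31+68)%997=22 h(94,73)=(94*31+73)%997=993 h(45,25)=(45*31+25)%997=423 h(46,76)=(46*31+76)%997=505 -> [491, 22, 993, 423, 505]
L2: h(491,22)=(491*31+22)%997=288 h(993,423)=(993*31+423)%997=299 h(505,505)=(505*31+505)%997=208 -> [288, 299, 208]
L3: h(288,299)=(288*31+299)%997=254 h(208,208)=(208*31+208)%997=674 -> [254, 674]
L4: h(254,674)=(254*31+674)%997=572 -> [572]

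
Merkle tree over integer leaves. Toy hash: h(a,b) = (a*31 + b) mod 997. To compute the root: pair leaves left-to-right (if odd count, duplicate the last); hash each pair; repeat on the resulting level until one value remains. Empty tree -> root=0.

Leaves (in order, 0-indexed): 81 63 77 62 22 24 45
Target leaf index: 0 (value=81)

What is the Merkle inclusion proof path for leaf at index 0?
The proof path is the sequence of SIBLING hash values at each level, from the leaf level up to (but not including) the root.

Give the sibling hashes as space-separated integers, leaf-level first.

Answer: 63 455 395

Derivation:
L0 (leaves): [81, 63, 77, 62, 22, 24, 45], target index=0
L1: h(81,63)=(81*31+63)%997=580 [pair 0] h(77,62)=(77*31+62)%997=455 [pair 1] h(22,24)=(22*31+24)%997=706 [pair 2] h(45,45)=(45*31+45)%997=443 [pair 3] -> [580, 455, 706, 443]
  Sibling for proof at L0: 63
L2: h(580,455)=(580*31+455)%997=489 [pair 0] h(706,443)=(706*31+443)%997=395 [pair 1] -> [489, 395]
  Sibling for proof at L1: 455
L3: h(489,395)=(489*31+395)%997=599 [pair 0] -> [599]
  Sibling for proof at L2: 395
Root: 599
Proof path (sibling hashes from leaf to root): [63, 455, 395]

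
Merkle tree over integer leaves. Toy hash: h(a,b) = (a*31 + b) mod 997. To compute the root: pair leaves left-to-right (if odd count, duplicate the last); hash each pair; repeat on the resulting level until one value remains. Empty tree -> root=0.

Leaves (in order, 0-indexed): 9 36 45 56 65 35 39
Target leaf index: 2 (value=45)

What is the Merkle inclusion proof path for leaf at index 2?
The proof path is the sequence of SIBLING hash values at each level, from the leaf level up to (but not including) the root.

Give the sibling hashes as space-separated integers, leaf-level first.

Answer: 56 315 990

Derivation:
L0 (leaves): [9, 36, 45, 56, 65, 35, 39], target index=2
L1: h(9,36)=(9*31+36)%997=315 [pair 0] h(45,56)=(45*31+56)%997=454 [pair 1] h(65,35)=(65*31+35)%997=56 [pair 2] h(39,39)=(39*31+39)%997=251 [pair 3] -> [315, 454, 56, 251]
  Sibling for proof at L0: 56
L2: h(315,454)=(315*31+454)%997=249 [pair 0] h(56,251)=(56*31+251)%997=990 [pair 1] -> [249, 990]
  Sibling for proof at L1: 315
L3: h(249,990)=(249*31+990)%997=733 [pair 0] -> [733]
  Sibling for proof at L2: 990
Root: 733
Proof path (sibling hashes from leaf to root): [56, 315, 990]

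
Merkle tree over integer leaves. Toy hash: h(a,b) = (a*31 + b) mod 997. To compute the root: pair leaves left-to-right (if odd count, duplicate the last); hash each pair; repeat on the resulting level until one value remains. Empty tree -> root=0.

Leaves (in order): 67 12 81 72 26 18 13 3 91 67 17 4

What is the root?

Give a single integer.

L0: [67, 12, 81, 72, 26, 18, 13, 3, 91, 67, 17, 4]
L1: h(67,12)=(67*31+12)%997=95 h(81,72)=(81*31+72)%997=589 h(26,18)=(26*31+18)%997=824 h(13,3)=(13*31+3)%997=406 h(91,67)=(91*31+67)%997=894 h(17,4)=(17*31+4)%997=531 -> [95, 589, 824, 406, 894, 531]
L2: h(95,589)=(95*31+589)%997=543 h(824,406)=(824*31+406)%997=28 h(894,531)=(894*31+531)%997=329 -> [543, 28, 329]
L3: h(543,28)=(543*31+28)%997=909 h(329,329)=(329*31+329)%997=558 -> [909, 558]
L4: h(909,558)=(909*31+558)%997=821 -> [821]

Answer: 821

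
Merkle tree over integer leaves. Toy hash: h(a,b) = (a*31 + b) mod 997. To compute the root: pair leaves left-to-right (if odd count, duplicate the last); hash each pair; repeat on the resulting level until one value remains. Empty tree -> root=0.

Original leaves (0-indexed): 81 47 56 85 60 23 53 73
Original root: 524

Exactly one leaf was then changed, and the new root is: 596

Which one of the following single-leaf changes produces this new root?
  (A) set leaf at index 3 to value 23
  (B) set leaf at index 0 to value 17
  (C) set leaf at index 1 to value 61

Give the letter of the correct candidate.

Original leaves: [81, 47, 56, 85, 60, 23, 53, 73]
Target new root: 596
Try each candidate change and compute the resulting root:
Candidate A: set leaf[3] = 23 -> leaves = [81, 47, 56, 23, 60, 23, 53, 73]
  L0: [81, 47, 56, 23, 60, 23, 53, 73]
  L1: h(81,47)=(81*31+47)%997=564 h(56,23)=(56*31+23)%997=762 h(60,23)=(60*31+23)%997=886 h(53,73)=(53*31+73)%997=719 -> [564, 762, 886, 719]
  L2: h(564,762)=(564*31+762)%997=300 h(886,719)=(886*31+719)%997=269 -> [300, 269]
  L3: h(300,269)=(300*31+269)%997=596 -> [596]
  root = 596 == target 596  ** MATCH **
Candidate B: set leaf[0] = 17 -> leaves = [17, 47, 56, 85, 60, 23, 53, 73]
  L0: [17, 47, 56, 85, 60, 23, 53, 73]
  L1: h(17,47)=(17*31+47)%997=574 h(56,85)=(56*31+85)%997=824 h(60,23)=(60*31+23)%997=886 h(53,73)=(53*31+73)%997=719 -> [574, 824, 886, 719]
  L2: h(574,824)=(574*31+824)%997=672 h(886,719)=(886*31+719)%997=269 -> [672, 269]
  L3: h(672,269)=(672*31+269)%997=164 -> [164]
  root = 164 != target 596
Candidate C: set leaf[1] = 61 -> leaves = [81, 61, 56, 85, 60, 23, 53, 73]
  L0: [81, 61, 56, 85, 60, 23, 53, 73]
  L1: h(81,61)=(81*31+61)%997=578 h(56,85)=(56*31+85)%997=824 h(60,23)=(60*31+23)%997=886 h(53,73)=(53*31+73)%997=719 -> [578, 824, 886, 719]
  L2: h(578,824)=(578*31+824)%997=796 h(886,719)=(886*31+719)%997=269 -> [796, 269]
  L3: h(796,269)=(796*31+269)%997=20 -> [20]
  root = 20 != target 596
Candidate A produces the target root.

Answer: A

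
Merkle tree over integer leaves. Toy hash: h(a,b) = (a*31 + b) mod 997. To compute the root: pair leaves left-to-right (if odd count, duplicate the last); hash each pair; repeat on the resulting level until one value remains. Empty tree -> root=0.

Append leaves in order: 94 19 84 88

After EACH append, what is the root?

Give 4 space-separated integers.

After append 94 (leaves=[94]):
  L0: [94]
  root=94
After append 19 (leaves=[94, 19]):
  L0: [94, 19]
  L1: h(94,19)=(94*31+19)%997=939 -> [939]
  root=939
After append 84 (leaves=[94, 19, 84]):
  L0: [94, 19, 84]
  L1: h(94,19)=(94*31+19)%997=939 h(84,84)=(84*31+84)%997=694 -> [939, 694]
  L2: h(939,694)=(939*31+694)%997=890 -> [890]
  root=890
After append 88 (leaves=[94, 19, 84, 88]):
  L0: [94, 19, 84, 88]
  L1: h(94,19)=(94*31+19)%997=939 h(84,88)=(84*31+88)%997=698 -> [939, 698]
  L2: h(939,698)=(939*31+698)%997=894 -> [894]
  root=894

Answer: 94 939 890 894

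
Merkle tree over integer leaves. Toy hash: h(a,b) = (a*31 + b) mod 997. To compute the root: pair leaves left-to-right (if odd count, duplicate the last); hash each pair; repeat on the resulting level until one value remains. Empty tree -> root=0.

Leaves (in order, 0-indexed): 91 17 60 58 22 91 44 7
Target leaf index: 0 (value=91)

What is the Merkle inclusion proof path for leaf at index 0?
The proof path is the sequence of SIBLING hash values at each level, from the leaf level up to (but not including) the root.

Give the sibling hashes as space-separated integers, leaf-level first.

L0 (leaves): [91, 17, 60, 58, 22, 91, 44, 7], target index=0
L1: h(91,17)=(91*31+17)%997=844 [pair 0] h(60,58)=(60*31+58)%997=921 [pair 1] h(22,91)=(22*31+91)%997=773 [pair 2] h(44,7)=(44*31+7)%997=374 [pair 3] -> [844, 921, 773, 374]
  Sibling for proof at L0: 17
L2: h(844,921)=(844*31+921)%997=166 [pair 0] h(773,374)=(773*31+374)%997=409 [pair 1] -> [166, 409]
  Sibling for proof at L1: 921
L3: h(166,409)=(166*31+409)%997=570 [pair 0] -> [570]
  Sibling for proof at L2: 409
Root: 570
Proof path (sibling hashes from leaf to root): [17, 921, 409]

Answer: 17 921 409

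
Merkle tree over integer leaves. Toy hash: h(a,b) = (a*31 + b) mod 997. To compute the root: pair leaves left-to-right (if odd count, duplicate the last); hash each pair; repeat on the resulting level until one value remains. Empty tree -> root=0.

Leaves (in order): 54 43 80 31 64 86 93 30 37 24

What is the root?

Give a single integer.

Answer: 934

Derivation:
L0: [54, 43, 80, 31, 64, 86, 93, 30, 37, 24]
L1: h(54,43)=(54*31+43)%997=720 h(80,31)=(80*31+31)%997=517 h(64,86)=(64*31+86)%997=76 h(93,30)=(93*31+30)%997=919 h(37,24)=(37*31+24)%997=174 -> [720, 517, 76, 919, 174]
L2: h(720,517)=(720*31+517)%997=903 h(76,919)=(76*31+919)%997=284 h(174,174)=(174*31+174)%997=583 -> [903, 284, 583]
L3: h(903,284)=(903*31+284)%997=361 h(583,583)=(583*31+583)%997=710 -> [361, 710]
L4: h(361,710)=(361*31+710)%997=934 -> [934]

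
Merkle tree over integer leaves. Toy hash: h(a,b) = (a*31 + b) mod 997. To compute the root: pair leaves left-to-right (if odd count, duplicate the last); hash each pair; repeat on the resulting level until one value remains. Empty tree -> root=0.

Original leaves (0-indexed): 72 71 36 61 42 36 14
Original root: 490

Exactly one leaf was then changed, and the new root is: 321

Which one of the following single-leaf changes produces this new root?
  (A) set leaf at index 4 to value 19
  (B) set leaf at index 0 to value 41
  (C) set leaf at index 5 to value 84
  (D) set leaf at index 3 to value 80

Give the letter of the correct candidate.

Answer: A

Derivation:
Original leaves: [72, 71, 36, 61, 42, 36, 14]
Target new root: 321
Try each candidate change and compute the resulting root:
Candidate A: set leaf[4] = 19 -> leaves = [72, 71, 36, 61, 19, 36, 14]
  L0: [72, 71, 36, 61, 19, 36, 14]
  L1: h(72,71)=(72*31+71)%997=309 h(36,61)=(36*31+61)%997=180 h(19,36)=(19*31+36)%997=625 h(14,14)=(14*31+14)%997=448 -> [309, 180, 625, 448]
  L2: h(309,180)=(309*31+180)%997=786 h(625,448)=(625*31+448)%997=880 -> [786, 880]
  L3: h(786,880)=(786*31+880)%997=321 -> [321]
  root = 321 == target 321  ** MATCH **
Candidate B: set leaf[0] = 41 -> leaves = [41, 71, 36, 61, 42, 36, 14]
  L0: [41, 71, 36, 61, 42, 36, 14]
  L1: h(41,71)=(41*31+71)%997=345 h(36,61)=(36*31+61)%997=180 h(42,36)=(42*31+36)%997=341 h(14,14)=(14*31+14)%997=448 -> [345, 180, 341, 448]
  L2: h(345,180)=(345*31+180)%997=905 h(341,448)=(341*31+448)%997=52 -> [905, 52]
  L3: h(905,52)=(905*31+52)%997=191 -> [191]
  root = 191 != target 321
Candidate C: set leaf[5] = 84 -> leaves = [72, 71, 36, 61, 42, 84, 14]
  L0: [72, 71, 36, 61, 42, 84, 14]
  L1: h(72,71)=(72*31+71)%997=309 h(36,61)=(36*31+61)%997=180 h(42,84)=(42*31+84)%997=389 h(14,14)=(14*31+14)%997=448 -> [309, 180, 389, 448]
  L2: h(309,180)=(309*31+180)%997=786 h(389,448)=(389*31+448)%997=543 -> [786, 543]
  L3: h(786,543)=(786*31+543)%997=981 -> [981]
  root = 981 != target 321
Candidate D: set leaf[3] = 80 -> leaves = [72, 71, 36, 80, 42, 36, 14]
  L0: [72, 71, 36, 80, 42, 36, 14]
  L1: h(72,71)=(72*31+71)%997=309 h(36,80)=(36*31+80)%997=199 h(42,36)=(42*31+36)%997=341 h(14,14)=(14*31+14)%997=448 -> [309, 199, 341, 448]
  L2: h(309,199)=(309*31+199)%997=805 h(341,448)=(341*31+448)%997=52 -> [805, 52]
  L3: h(805,52)=(805*31+52)%997=82 -> [82]
  root = 82 != target 321
Candidate A produces the target root.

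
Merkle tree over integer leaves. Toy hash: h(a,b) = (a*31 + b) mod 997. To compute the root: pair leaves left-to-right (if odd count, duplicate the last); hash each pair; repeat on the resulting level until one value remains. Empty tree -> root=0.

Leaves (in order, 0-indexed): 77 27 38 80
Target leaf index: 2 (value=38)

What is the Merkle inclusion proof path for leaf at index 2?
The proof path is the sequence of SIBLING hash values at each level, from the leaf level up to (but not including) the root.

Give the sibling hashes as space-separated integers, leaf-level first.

L0 (leaves): [77, 27, 38, 80], target index=2
L1: h(77,27)=(77*31+27)%997=420 [pair 0] h(38,80)=(38*31+80)%997=261 [pair 1] -> [420, 261]
  Sibling for proof at L0: 80
L2: h(420,261)=(420*31+261)%997=320 [pair 0] -> [320]
  Sibling for proof at L1: 420
Root: 320
Proof path (sibling hashes from leaf to root): [80, 420]

Answer: 80 420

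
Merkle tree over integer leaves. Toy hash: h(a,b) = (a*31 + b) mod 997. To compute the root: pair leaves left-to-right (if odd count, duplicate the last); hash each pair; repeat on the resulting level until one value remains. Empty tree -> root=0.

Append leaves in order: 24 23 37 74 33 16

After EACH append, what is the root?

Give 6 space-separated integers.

Answer: 24 767 36 73 163 616

Derivation:
After append 24 (leaves=[24]):
  L0: [24]
  root=24
After append 23 (leaves=[24, 23]):
  L0: [24, 23]
  L1: h(24,23)=(24*31+23)%997=767 -> [767]
  root=767
After append 37 (leaves=[24, 23, 37]):
  L0: [24, 23, 37]
  L1: h(24,23)=(24*31+23)%997=767 h(37,37)=(37*31+37)%997=187 -> [767, 187]
  L2: h(767,187)=(767*31+187)%997=36 -> [36]
  root=36
After append 74 (leaves=[24, 23, 37, 74]):
  L0: [24, 23, 37, 74]
  L1: h(24,23)=(24*31+23)%997=767 h(37,74)=(37*31+74)%997=224 -> [767, 224]
  L2: h(767,224)=(767*31+224)%997=73 -> [73]
  root=73
After append 33 (leaves=[24, 23, 37, 74, 33]):
  L0: [24, 23, 37, 74, 33]
  L1: h(24,23)=(24*31+23)%997=767 h(37,74)=(37*31+74)%997=224 h(33,33)=(33*31+33)%997=59 -> [767, 224, 59]
  L2: h(767,224)=(767*31+224)%997=73 h(59,59)=(59*31+59)%997=891 -> [73, 891]
  L3: h(73,891)=(73*31+891)%997=163 -> [163]
  root=163
After append 16 (leaves=[24, 23, 37, 74, 33, 16]):
  L0: [24, 23, 37, 74, 33, 16]
  L1: h(24,23)=(24*31+23)%997=767 h(37,74)=(37*31+74)%997=224 h(33,16)=(33*31+16)%997=42 -> [767, 224, 42]
  L2: h(767,224)=(767*31+224)%997=73 h(42,42)=(42*31+42)%997=347 -> [73, 347]
  L3: h(73,347)=(73*31+347)%997=616 -> [616]
  root=616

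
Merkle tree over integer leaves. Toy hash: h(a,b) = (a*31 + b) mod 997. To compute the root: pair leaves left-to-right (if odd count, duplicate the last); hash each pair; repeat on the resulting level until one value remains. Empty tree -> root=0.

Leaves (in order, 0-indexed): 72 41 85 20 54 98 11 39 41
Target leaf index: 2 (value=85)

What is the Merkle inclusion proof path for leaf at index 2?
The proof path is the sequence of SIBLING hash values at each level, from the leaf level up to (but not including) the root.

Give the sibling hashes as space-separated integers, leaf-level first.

Answer: 20 279 477 529

Derivation:
L0 (leaves): [72, 41, 85, 20, 54, 98, 11, 39, 41], target index=2
L1: h(72,41)=(72*31+41)%997=279 [pair 0] h(85,20)=(85*31+20)%997=661 [pair 1] h(54,98)=(54*31+98)%997=775 [pair 2] h(11,39)=(11*31+39)%997=380 [pair 3] h(41,41)=(41*31+41)%997=315 [pair 4] -> [279, 661, 775, 380, 315]
  Sibling for proof at L0: 20
L2: h(279,661)=(279*31+661)%997=337 [pair 0] h(775,380)=(775*31+380)%997=477 [pair 1] h(315,315)=(315*31+315)%997=110 [pair 2] -> [337, 477, 110]
  Sibling for proof at L1: 279
L3: h(337,477)=(337*31+477)%997=954 [pair 0] h(110,110)=(110*31+110)%997=529 [pair 1] -> [954, 529]
  Sibling for proof at L2: 477
L4: h(954,529)=(954*31+529)%997=193 [pair 0] -> [193]
  Sibling for proof at L3: 529
Root: 193
Proof path (sibling hashes from leaf to root): [20, 279, 477, 529]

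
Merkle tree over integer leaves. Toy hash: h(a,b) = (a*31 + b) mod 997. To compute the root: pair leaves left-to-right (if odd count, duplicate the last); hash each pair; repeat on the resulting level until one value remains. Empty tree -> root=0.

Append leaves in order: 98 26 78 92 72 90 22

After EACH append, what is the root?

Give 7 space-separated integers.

After append 98 (leaves=[98]):
  L0: [98]
  root=98
After append 26 (leaves=[98, 26]):
  L0: [98, 26]
  L1: h(98,26)=(98*31+26)%997=73 -> [73]
  root=73
After append 78 (leaves=[98, 26, 78]):
  L0: [98, 26, 78]
  L1: h(98,26)=(98*31+26)%997=73 h(78,78)=(78*31+78)%997=502 -> [73, 502]
  L2: h(73,502)=(73*31+502)%997=771 -> [771]
  root=771
After append 92 (leaves=[98, 26, 78, 92]):
  L0: [98, 26, 78, 92]
  L1: h(98,26)=(98*31+26)%997=73 h(78,92)=(78*31+92)%997=516 -> [73, 516]
  L2: h(73,516)=(73*31+516)%997=785 -> [785]
  root=785
After append 72 (leaves=[98, 26, 78, 92, 72]):
  L0: [98, 26, 78, 92, 72]
  L1: h(98,26)=(98*31+26)%997=73 h(78,92)=(78*31+92)%997=516 h(72,72)=(72*31+72)%997=310 -> [73, 516, 310]
  L2: h(73,516)=(73*31+516)%997=785 h(310,310)=(310*31+310)%997=947 -> [785, 947]
  L3: h(785,947)=(785*31+947)%997=357 -> [357]
  root=357
After append 90 (leaves=[98, 26, 78, 92, 72, 90]):
  L0: [98, 26, 78, 92, 72, 90]
  L1: h(98,26)=(98*31+26)%997=73 h(78,92)=(78*31+92)%997=516 h(72,90)=(72*31+90)%997=328 -> [73, 516, 328]
  L2: h(73,516)=(73*31+516)%997=785 h(328,328)=(328*31+328)%997=526 -> [785, 526]
  L3: h(785,526)=(785*31+526)%997=933 -> [933]
  root=933
After append 22 (leaves=[98, 26, 78, 92, 72, 90, 22]):
  L0: [98, 26, 78, 92, 72, 90, 22]
  L1: h(98,26)=(98*31+26)%997=73 h(78,92)=(78*31+92)%997=516 h(72,90)=(72*31+90)%997=328 h(22,22)=(22*31+22)%997=704 -> [73, 516, 328, 704]
  L2: h(73,516)=(73*31+516)%997=785 h(328,704)=(328*31+704)%997=902 -> [785, 902]
  L3: h(785,902)=(785*31+902)%997=312 -> [312]
  root=312

Answer: 98 73 771 785 357 933 312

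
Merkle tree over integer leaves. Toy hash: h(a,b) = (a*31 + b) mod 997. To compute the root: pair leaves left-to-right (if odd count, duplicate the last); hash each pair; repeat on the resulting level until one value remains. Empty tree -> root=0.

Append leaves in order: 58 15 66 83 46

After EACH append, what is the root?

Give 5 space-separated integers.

Answer: 58 816 489 506 976

Derivation:
After append 58 (leaves=[58]):
  L0: [58]
  root=58
After append 15 (leaves=[58, 15]):
  L0: [58, 15]
  L1: h(58,15)=(58*31+15)%997=816 -> [816]
  root=816
After append 66 (leaves=[58, 15, 66]):
  L0: [58, 15, 66]
  L1: h(58,15)=(58*31+15)%997=816 h(66,66)=(66*31+66)%997=118 -> [816, 118]
  L2: h(816,118)=(816*31+118)%997=489 -> [489]
  root=489
After append 83 (leaves=[58, 15, 66, 83]):
  L0: [58, 15, 66, 83]
  L1: h(58,15)=(58*31+15)%997=816 h(66,83)=(66*31+83)%997=135 -> [816, 135]
  L2: h(816,135)=(816*31+135)%997=506 -> [506]
  root=506
After append 46 (leaves=[58, 15, 66, 83, 46]):
  L0: [58, 15, 66, 83, 46]
  L1: h(58,15)=(58*31+15)%997=816 h(66,83)=(66*31+83)%997=135 h(46,46)=(46*31+46)%997=475 -> [816, 135, 475]
  L2: h(816,135)=(816*31+135)%997=506 h(475,475)=(475*31+475)%997=245 -> [506, 245]
  L3: h(506,245)=(506*31+245)%997=976 -> [976]
  root=976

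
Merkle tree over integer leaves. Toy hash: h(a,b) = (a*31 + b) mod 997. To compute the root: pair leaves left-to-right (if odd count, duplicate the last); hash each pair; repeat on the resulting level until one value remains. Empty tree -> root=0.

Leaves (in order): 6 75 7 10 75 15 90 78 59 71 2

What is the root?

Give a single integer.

L0: [6, 75, 7, 10, 75, 15, 90, 78, 59, 71, 2]
L1: h(6,75)=(6*31+75)%997=261 h(7,10)=(7*31+10)%997=227 h(75,15)=(75*31+15)%997=346 h(90,78)=(90*31+78)%997=874 h(59,71)=(59*31+71)%997=903 h(2,2)=(2*31+2)%997=64 -> [261, 227, 346, 874, 903, 64]
L2: h(261,227)=(261*31+227)%997=342 h(346,874)=(346*31+874)%997=633 h(903,64)=(903*31+64)%997=141 -> [342, 633, 141]
L3: h(342,633)=(342*31+633)%997=268 h(141,141)=(141*31+141)%997=524 -> [268, 524]
L4: h(268,524)=(268*31+524)%997=856 -> [856]

Answer: 856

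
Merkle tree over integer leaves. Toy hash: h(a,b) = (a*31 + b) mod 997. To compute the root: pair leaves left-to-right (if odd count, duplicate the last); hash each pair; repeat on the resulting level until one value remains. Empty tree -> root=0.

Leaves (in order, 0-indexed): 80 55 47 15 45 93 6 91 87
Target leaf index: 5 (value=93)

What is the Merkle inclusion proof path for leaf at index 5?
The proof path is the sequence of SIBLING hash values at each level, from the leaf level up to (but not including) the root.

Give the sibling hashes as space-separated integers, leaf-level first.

Answer: 45 277 297 393

Derivation:
L0 (leaves): [80, 55, 47, 15, 45, 93, 6, 91, 87], target index=5
L1: h(80,55)=(80*31+55)%997=541 [pair 0] h(47,15)=(47*31+15)%997=475 [pair 1] h(45,93)=(45*31+93)%997=491 [pair 2] h(6,91)=(6*31+91)%997=277 [pair 3] h(87,87)=(87*31+87)%997=790 [pair 4] -> [541, 475, 491, 277, 790]
  Sibling for proof at L0: 45
L2: h(541,475)=(541*31+475)%997=297 [pair 0] h(491,277)=(491*31+277)%997=543 [pair 1] h(790,790)=(790*31+790)%997=355 [pair 2] -> [297, 543, 355]
  Sibling for proof at L1: 277
L3: h(297,543)=(297*31+543)%997=777 [pair 0] h(355,355)=(355*31+355)%997=393 [pair 1] -> [777, 393]
  Sibling for proof at L2: 297
L4: h(777,393)=(777*31+393)%997=552 [pair 0] -> [552]
  Sibling for proof at L3: 393
Root: 552
Proof path (sibling hashes from leaf to root): [45, 277, 297, 393]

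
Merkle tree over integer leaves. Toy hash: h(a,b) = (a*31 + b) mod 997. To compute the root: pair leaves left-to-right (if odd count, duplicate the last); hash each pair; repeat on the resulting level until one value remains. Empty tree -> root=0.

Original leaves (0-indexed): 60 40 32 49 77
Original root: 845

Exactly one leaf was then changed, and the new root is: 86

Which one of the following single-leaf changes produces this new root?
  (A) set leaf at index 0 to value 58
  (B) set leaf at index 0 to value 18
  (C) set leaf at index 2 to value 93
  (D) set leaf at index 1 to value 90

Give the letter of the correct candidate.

Answer: A

Derivation:
Original leaves: [60, 40, 32, 49, 77]
Target new root: 86
Try each candidate change and compute the resulting root:
Candidate A: set leaf[0] = 58 -> leaves = [58, 40, 32, 49, 77]
  L0: [58, 40, 32, 49, 77]
  L1: h(58,40)=(58*31+40)%997=841 h(32,49)=(32*31+49)%997=44 h(77,77)=(77*31+77)%997=470 -> [841, 44, 470]
  L2: h(841,44)=(841*31+44)%997=193 h(470,470)=(470*31+470)%997=85 -> [193, 85]
  L3: h(193,85)=(193*31+85)%997=86 -> [86]
  root = 86 == target 86  ** MATCH **
Candidate B: set leaf[0] = 18 -> leaves = [18, 40, 32, 49, 77]
  L0: [18, 40, 32, 49, 77]
  L1: h(18,40)=(18*31+40)%997=598 h(32,49)=(32*31+49)%997=44 h(77,77)=(77*31+77)%997=470 -> [598, 44, 470]
  L2: h(598,44)=(598*31+44)%997=636 h(470,470)=(470*31+470)%997=85 -> [636, 85]
  L3: h(636,85)=(636*31+85)%997=858 -> [858]
  root = 858 != target 86
Candidate C: set leaf[2] = 93 -> leaves = [60, 40, 93, 49, 77]
  L0: [60, 40, 93, 49, 77]
  L1: h(60,40)=(60*31+40)%997=903 h(93,49)=(93*31+49)%997=938 h(77,77)=(77*31+77)%997=470 -> [903, 938, 470]
  L2: h(903,938)=(903*31+938)%997=18 h(470,470)=(470*31+470)%997=85 -> [18, 85]
  L3: h(18,85)=(18*31+85)%997=643 -> [643]
  root = 643 != target 86
Candidate D: set leaf[1] = 90 -> leaves = [60, 90, 32, 49, 77]
  L0: [60, 90, 32, 49, 77]
  L1: h(60,90)=(60*31+90)%997=953 h(32,49)=(32*31+49)%997=44 h(77,77)=(77*31+77)%997=470 -> [953, 44, 470]
  L2: h(953,44)=(953*31+44)%997=674 h(470,470)=(470*31+470)%997=85 -> [674, 85]
  L3: h(674,85)=(674*31+85)%997=42 -> [42]
  root = 42 != target 86
Candidate A produces the target root.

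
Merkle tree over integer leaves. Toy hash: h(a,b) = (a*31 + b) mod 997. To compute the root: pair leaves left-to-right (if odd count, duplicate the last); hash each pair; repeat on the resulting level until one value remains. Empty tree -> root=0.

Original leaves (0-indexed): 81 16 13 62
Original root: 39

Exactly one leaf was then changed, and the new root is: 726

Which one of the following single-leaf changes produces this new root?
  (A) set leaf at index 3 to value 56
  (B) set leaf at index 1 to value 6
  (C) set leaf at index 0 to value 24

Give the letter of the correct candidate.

Original leaves: [81, 16, 13, 62]
Target new root: 726
Try each candidate change and compute the resulting root:
Candidate A: set leaf[3] = 56 -> leaves = [81, 16, 13, 56]
  L0: [81, 16, 13, 56]
  L1: h(81,16)=(81*31+16)%997=533 h(13,56)=(13*31+56)%997=459 -> [533, 459]
  L2: h(533,459)=(533*31+459)%997=33 -> [33]
  root = 33 != target 726
Candidate B: set leaf[1] = 6 -> leaves = [81, 6, 13, 62]
  L0: [81, 6, 13, 62]
  L1: h(81,6)=(81*31+6)%997=523 h(13,62)=(13*31+62)%997=465 -> [523, 465]
  L2: h(523,465)=(523*31+465)%997=726 -> [726]
  root = 726 == target 726  ** MATCH **
Candidate C: set leaf[0] = 24 -> leaves = [24, 16, 13, 62]
  L0: [24, 16, 13, 62]
  L1: h(24,16)=(24*31+16)%997=760 h(13,62)=(13*31+62)%997=465 -> [760, 465]
  L2: h(760,465)=(760*31+465)%997=97 -> [97]
  root = 97 != target 726
Candidate B produces the target root.

Answer: B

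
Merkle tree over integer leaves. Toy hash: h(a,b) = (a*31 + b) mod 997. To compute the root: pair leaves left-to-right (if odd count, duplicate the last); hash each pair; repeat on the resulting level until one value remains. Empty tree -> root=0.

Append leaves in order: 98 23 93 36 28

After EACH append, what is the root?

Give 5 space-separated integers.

After append 98 (leaves=[98]):
  L0: [98]
  root=98
After append 23 (leaves=[98, 23]):
  L0: [98, 23]
  L1: h(98,23)=(98*31+23)%997=70 -> [70]
  root=70
After append 93 (leaves=[98, 23, 93]):
  L0: [98, 23, 93]
  L1: h(98,23)=(98*31+23)%997=70 h(93,93)=(93*31+93)%997=982 -> [70, 982]
  L2: h(70,982)=(70*31+982)%997=161 -> [161]
  root=161
After append 36 (leaves=[98, 23, 93, 36]):
  L0: [98, 23, 93, 36]
  L1: h(98,23)=(98*31+23)%997=70 h(93,36)=(93*31+36)%997=925 -> [70, 925]
  L2: h(70,925)=(70*31+925)%997=104 -> [104]
  root=104
After append 28 (leaves=[98, 23, 93, 36, 28]):
  L0: [98, 23, 93, 36, 28]
  L1: h(98,23)=(98*31+23)%997=70 h(93,36)=(93*31+36)%997=925 h(28,28)=(28*31+28)%997=896 -> [70, 925, 896]
  L2: h(70,925)=(70*31+925)%997=104 h(896,896)=(896*31+896)%997=756 -> [104, 756]
  L3: h(104,756)=(104*31+756)%997=989 -> [989]
  root=989

Answer: 98 70 161 104 989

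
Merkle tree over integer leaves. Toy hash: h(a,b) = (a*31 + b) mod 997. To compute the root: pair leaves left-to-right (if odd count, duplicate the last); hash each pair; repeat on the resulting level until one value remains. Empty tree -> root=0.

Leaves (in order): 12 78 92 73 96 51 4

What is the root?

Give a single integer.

Answer: 944

Derivation:
L0: [12, 78, 92, 73, 96, 51, 4]
L1: h(12,78)=(12*31+78)%997=450 h(92,73)=(92*31+73)%997=931 h(96,51)=(96*31+51)%997=36 h(4,4)=(4*31+4)%997=128 -> [450, 931, 36, 128]
L2: h(450,931)=(450*31+931)%997=923 h(36,128)=(36*31+128)%997=247 -> [923, 247]
L3: h(923,247)=(923*31+247)%997=944 -> [944]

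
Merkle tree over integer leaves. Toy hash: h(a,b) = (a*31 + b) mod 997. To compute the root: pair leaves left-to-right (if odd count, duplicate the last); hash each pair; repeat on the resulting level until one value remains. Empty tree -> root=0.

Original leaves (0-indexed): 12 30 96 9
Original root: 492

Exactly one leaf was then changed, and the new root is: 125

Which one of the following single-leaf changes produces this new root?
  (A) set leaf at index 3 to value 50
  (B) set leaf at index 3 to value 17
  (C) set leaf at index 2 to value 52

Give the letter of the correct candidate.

Answer: C

Derivation:
Original leaves: [12, 30, 96, 9]
Target new root: 125
Try each candidate change and compute the resulting root:
Candidate A: set leaf[3] = 50 -> leaves = [12, 30, 96, 50]
  L0: [12, 30, 96, 50]
  L1: h(12,30)=(12*31+30)%997=402 h(96,50)=(96*31+50)%997=35 -> [402, 35]
  L2: h(402,35)=(402*31+35)%997=533 -> [533]
  root = 533 != target 125
Candidate B: set leaf[3] = 17 -> leaves = [12, 30, 96, 17]
  L0: [12, 30, 96, 17]
  L1: h(12,30)=(12*31+30)%997=402 h(96,17)=(96*31+17)%997=2 -> [402, 2]
  L2: h(402,2)=(402*31+2)%997=500 -> [500]
  root = 500 != target 125
Candidate C: set leaf[2] = 52 -> leaves = [12, 30, 52, 9]
  L0: [12, 30, 52, 9]
  L1: h(12,30)=(12*31+30)%997=402 h(52,9)=(52*31+9)%997=624 -> [402, 624]
  L2: h(402,624)=(402*31+624)%997=125 -> [125]
  root = 125 == target 125  ** MATCH **
Candidate C produces the target root.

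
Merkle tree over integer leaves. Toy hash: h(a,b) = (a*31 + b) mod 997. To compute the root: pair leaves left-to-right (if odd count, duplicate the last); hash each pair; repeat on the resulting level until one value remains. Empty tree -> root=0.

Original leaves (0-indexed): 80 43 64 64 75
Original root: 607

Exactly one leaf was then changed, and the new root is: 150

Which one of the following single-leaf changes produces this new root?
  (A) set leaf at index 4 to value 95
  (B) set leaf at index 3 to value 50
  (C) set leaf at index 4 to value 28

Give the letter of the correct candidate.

Original leaves: [80, 43, 64, 64, 75]
Target new root: 150
Try each candidate change and compute the resulting root:
Candidate A: set leaf[4] = 95 -> leaves = [80, 43, 64, 64, 95]
  L0: [80, 43, 64, 64, 95]
  L1: h(80,43)=(80*31+43)%997=529 h(64,64)=(64*31+64)%997=54 h(95,95)=(95*31+95)%997=49 -> [529, 54, 49]
  L2: h(529,54)=(529*31+54)%997=501 h(49,49)=(49*31+49)%997=571 -> [501, 571]
  L3: h(501,571)=(501*31+571)%997=150 -> [150]
  root = 150 == target 150  ** MATCH **
Candidate B: set leaf[3] = 50 -> leaves = [80, 43, 64, 50, 75]
  L0: [80, 43, 64, 50, 75]
  L1: h(80,43)=(80*31+43)%997=529 h(64,50)=(64*31+50)%997=40 h(75,75)=(75*31+75)%997=406 -> [529, 40, 406]
  L2: h(529,40)=(529*31+40)%997=487 h(406,406)=(406*31+406)%997=31 -> [487, 31]
  L3: h(487,31)=(487*31+31)%997=173 -> [173]
  root = 173 != target 150
Candidate C: set leaf[4] = 28 -> leaves = [80, 43, 64, 64, 28]
  L0: [80, 43, 64, 64, 28]
  L1: h(80,43)=(80*31+43)%997=529 h(64,64)=(64*31+64)%997=54 h(28,28)=(28*31+28)%997=896 -> [529, 54, 896]
  L2: h(529,54)=(529*31+54)%997=501 h(896,896)=(896*31+896)%997=756 -> [501, 756]
  L3: h(501,756)=(501*31+756)%997=335 -> [335]
  root = 335 != target 150
Candidate A produces the target root.

Answer: A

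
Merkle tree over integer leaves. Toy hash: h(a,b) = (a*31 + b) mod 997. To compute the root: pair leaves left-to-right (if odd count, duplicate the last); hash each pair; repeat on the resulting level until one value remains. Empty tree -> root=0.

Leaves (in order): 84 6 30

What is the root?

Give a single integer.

L0: [84, 6, 30]
L1: h(84,6)=(84*31+6)%997=616 h(30,30)=(30*31+30)%997=960 -> [616, 960]
L2: h(616,960)=(616*31+960)%997=116 -> [116]

Answer: 116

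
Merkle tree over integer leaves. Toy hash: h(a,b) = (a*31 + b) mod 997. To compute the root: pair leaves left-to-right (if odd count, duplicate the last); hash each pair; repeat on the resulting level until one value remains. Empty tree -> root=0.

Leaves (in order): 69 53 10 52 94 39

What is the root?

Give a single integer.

L0: [69, 53, 10, 52, 94, 39]
L1: h(69,53)=(69*31+53)%997=198 h(10,52)=(10*31+52)%997=362 h(94,39)=(94*31+39)%997=959 -> [198, 362, 959]
L2: h(198,362)=(198*31+362)%997=518 h(959,959)=(959*31+959)%997=778 -> [518, 778]
L3: h(518,778)=(518*31+778)%997=884 -> [884]

Answer: 884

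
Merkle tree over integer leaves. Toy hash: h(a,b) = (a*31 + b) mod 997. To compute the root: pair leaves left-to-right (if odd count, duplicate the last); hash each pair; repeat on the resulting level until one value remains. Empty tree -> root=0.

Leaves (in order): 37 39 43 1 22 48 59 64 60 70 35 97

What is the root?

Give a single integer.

Answer: 32

Derivation:
L0: [37, 39, 43, 1, 22, 48, 59, 64, 60, 70, 35, 97]
L1: h(37,39)=(37*31+39)%997=189 h(43,1)=(43*31+1)%997=337 h(22,48)=(22*31+48)%997=730 h(59,64)=(59*31+64)%997=896 h(60,70)=(60*31+70)%997=933 h(35,97)=(35*31+97)%997=185 -> [189, 337, 730, 896, 933, 185]
L2: h(189,337)=(189*31+337)%997=214 h(730,896)=(730*31+896)%997=595 h(933,185)=(933*31+185)%997=195 -> [214, 595, 195]
L3: h(214,595)=(214*31+595)%997=250 h(195,195)=(195*31+195)%997=258 -> [250, 258]
L4: h(250,258)=(250*31+258)%997=32 -> [32]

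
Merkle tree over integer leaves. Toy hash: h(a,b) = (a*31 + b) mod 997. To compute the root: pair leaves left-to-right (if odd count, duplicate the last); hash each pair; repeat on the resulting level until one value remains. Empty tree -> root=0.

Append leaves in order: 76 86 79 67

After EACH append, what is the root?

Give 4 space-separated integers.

Answer: 76 448 464 452

Derivation:
After append 76 (leaves=[76]):
  L0: [76]
  root=76
After append 86 (leaves=[76, 86]):
  L0: [76, 86]
  L1: h(76,86)=(76*31+86)%997=448 -> [448]
  root=448
After append 79 (leaves=[76, 86, 79]):
  L0: [76, 86, 79]
  L1: h(76,86)=(76*31+86)%997=448 h(79,79)=(79*31+79)%997=534 -> [448, 534]
  L2: h(448,534)=(448*31+534)%997=464 -> [464]
  root=464
After append 67 (leaves=[76, 86, 79, 67]):
  L0: [76, 86, 79, 67]
  L1: h(76,86)=(76*31+86)%997=448 h(79,67)=(79*31+67)%997=522 -> [448, 522]
  L2: h(448,522)=(448*31+522)%997=452 -> [452]
  root=452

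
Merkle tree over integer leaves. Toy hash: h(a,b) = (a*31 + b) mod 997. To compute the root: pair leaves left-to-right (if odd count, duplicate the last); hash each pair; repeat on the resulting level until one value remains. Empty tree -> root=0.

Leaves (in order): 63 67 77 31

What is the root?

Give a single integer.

Answer: 233

Derivation:
L0: [63, 67, 77, 31]
L1: h(63,67)=(63*31+67)%997=26 h(77,31)=(77*31+31)%997=424 -> [26, 424]
L2: h(26,424)=(26*31+424)%997=233 -> [233]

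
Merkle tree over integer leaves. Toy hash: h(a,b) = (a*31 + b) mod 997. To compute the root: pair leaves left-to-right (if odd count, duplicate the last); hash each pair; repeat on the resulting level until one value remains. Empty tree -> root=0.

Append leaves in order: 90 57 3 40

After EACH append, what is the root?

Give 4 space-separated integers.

Answer: 90 853 617 654

Derivation:
After append 90 (leaves=[90]):
  L0: [90]
  root=90
After append 57 (leaves=[90, 57]):
  L0: [90, 57]
  L1: h(90,57)=(90*31+57)%997=853 -> [853]
  root=853
After append 3 (leaves=[90, 57, 3]):
  L0: [90, 57, 3]
  L1: h(90,57)=(90*31+57)%997=853 h(3,3)=(3*31+3)%997=96 -> [853, 96]
  L2: h(853,96)=(853*31+96)%997=617 -> [617]
  root=617
After append 40 (leaves=[90, 57, 3, 40]):
  L0: [90, 57, 3, 40]
  L1: h(90,57)=(90*31+57)%997=853 h(3,40)=(3*31+40)%997=133 -> [853, 133]
  L2: h(853,133)=(853*31+133)%997=654 -> [654]
  root=654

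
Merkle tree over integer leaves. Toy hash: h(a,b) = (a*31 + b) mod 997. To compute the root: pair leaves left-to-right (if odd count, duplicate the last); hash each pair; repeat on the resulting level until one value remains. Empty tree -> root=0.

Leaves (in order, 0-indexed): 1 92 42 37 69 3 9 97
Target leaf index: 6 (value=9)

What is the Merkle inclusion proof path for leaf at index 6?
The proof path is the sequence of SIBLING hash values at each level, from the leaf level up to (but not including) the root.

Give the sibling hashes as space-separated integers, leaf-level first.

L0 (leaves): [1, 92, 42, 37, 69, 3, 9, 97], target index=6
L1: h(1,92)=(1*31+92)%997=123 [pair 0] h(42,37)=(42*31+37)%997=342 [pair 1] h(69,3)=(69*31+3)%997=148 [pair 2] h(9,97)=(9*31+97)%997=376 [pair 3] -> [123, 342, 148, 376]
  Sibling for proof at L0: 97
L2: h(123,342)=(123*31+342)%997=167 [pair 0] h(148,376)=(148*31+376)%997=976 [pair 1] -> [167, 976]
  Sibling for proof at L1: 148
L3: h(167,976)=(167*31+976)%997=171 [pair 0] -> [171]
  Sibling for proof at L2: 167
Root: 171
Proof path (sibling hashes from leaf to root): [97, 148, 167]

Answer: 97 148 167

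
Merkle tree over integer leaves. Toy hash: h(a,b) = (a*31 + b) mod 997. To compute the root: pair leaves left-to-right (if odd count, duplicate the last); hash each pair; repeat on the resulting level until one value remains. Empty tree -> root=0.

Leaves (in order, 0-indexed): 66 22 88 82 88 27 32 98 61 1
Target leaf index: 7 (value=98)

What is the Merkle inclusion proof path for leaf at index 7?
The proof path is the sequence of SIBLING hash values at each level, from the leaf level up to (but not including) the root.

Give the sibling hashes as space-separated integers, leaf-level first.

L0 (leaves): [66, 22, 88, 82, 88, 27, 32, 98, 61, 1], target index=7
L1: h(66,22)=(66*31+22)%997=74 [pair 0] h(88,82)=(88*31+82)%997=816 [pair 1] h(88,27)=(88*31+27)%997=761 [pair 2] h(32,98)=(32*31+98)%997=93 [pair 3] h(61,1)=(61*31+1)%997=895 [pair 4] -> [74, 816, 761, 93, 895]
  Sibling for proof at L0: 32
L2: h(74,816)=(74*31+816)%997=119 [pair 0] h(761,93)=(761*31+93)%997=753 [pair 1] h(895,895)=(895*31+895)%997=724 [pair 2] -> [119, 753, 724]
  Sibling for proof at L1: 761
L3: h(119,753)=(119*31+753)%997=454 [pair 0] h(724,724)=(724*31+724)%997=237 [pair 1] -> [454, 237]
  Sibling for proof at L2: 119
L4: h(454,237)=(454*31+237)%997=353 [pair 0] -> [353]
  Sibling for proof at L3: 237
Root: 353
Proof path (sibling hashes from leaf to root): [32, 761, 119, 237]

Answer: 32 761 119 237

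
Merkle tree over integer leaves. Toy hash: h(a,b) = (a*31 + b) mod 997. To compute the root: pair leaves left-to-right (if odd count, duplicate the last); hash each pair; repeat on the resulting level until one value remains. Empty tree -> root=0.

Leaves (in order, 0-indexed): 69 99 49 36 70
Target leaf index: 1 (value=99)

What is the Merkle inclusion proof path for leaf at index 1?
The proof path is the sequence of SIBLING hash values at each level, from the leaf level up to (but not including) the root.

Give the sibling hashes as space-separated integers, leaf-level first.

L0 (leaves): [69, 99, 49, 36, 70], target index=1
L1: h(69,99)=(69*31+99)%997=244 [pair 0] h(49,36)=(49*31+36)%997=558 [pair 1] h(70,70)=(70*31+70)%997=246 [pair 2] -> [244, 558, 246]
  Sibling for proof at L0: 69
L2: h(244,558)=(244*31+558)%997=146 [pair 0] h(246,246)=(246*31+246)%997=893 [pair 1] -> [146, 893]
  Sibling for proof at L1: 558
L3: h(146,893)=(146*31+893)%997=434 [pair 0] -> [434]
  Sibling for proof at L2: 893
Root: 434
Proof path (sibling hashes from leaf to root): [69, 558, 893]

Answer: 69 558 893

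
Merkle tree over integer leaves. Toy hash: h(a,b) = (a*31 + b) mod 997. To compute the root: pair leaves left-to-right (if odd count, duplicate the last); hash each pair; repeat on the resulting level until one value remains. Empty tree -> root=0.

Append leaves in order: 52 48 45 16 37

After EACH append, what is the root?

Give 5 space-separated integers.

After append 52 (leaves=[52]):
  L0: [52]
  root=52
After append 48 (leaves=[52, 48]):
  L0: [52, 48]
  L1: h(52,48)=(52*31+48)%997=663 -> [663]
  root=663
After append 45 (leaves=[52, 48, 45]):
  L0: [52, 48, 45]
  L1: h(52,48)=(52*31+48)%997=663 h(45,45)=(45*31+45)%997=443 -> [663, 443]
  L2: h(663,443)=(663*31+443)%997=59 -> [59]
  root=59
After append 16 (leaves=[52, 48, 45, 16]):
  L0: [52, 48, 45, 16]
  L1: h(52,48)=(52*31+48)%997=663 h(45,16)=(45*31+16)%997=414 -> [663, 414]
  L2: h(663,414)=(663*31+414)%997=30 -> [30]
  root=30
After append 37 (leaves=[52, 48, 45, 16, 37]):
  L0: [52, 48, 45, 16, 37]
  L1: h(52,48)=(52*31+48)%997=663 h(45,16)=(45*31+16)%997=414 h(37,37)=(37*31+37)%997=187 -> [663, 414, 187]
  L2: h(663,414)=(663*31+414)%997=30 h(187,187)=(187*31+187)%997=2 -> [30, 2]
  L3: h(30,2)=(30*31+2)%997=932 -> [932]
  root=932

Answer: 52 663 59 30 932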